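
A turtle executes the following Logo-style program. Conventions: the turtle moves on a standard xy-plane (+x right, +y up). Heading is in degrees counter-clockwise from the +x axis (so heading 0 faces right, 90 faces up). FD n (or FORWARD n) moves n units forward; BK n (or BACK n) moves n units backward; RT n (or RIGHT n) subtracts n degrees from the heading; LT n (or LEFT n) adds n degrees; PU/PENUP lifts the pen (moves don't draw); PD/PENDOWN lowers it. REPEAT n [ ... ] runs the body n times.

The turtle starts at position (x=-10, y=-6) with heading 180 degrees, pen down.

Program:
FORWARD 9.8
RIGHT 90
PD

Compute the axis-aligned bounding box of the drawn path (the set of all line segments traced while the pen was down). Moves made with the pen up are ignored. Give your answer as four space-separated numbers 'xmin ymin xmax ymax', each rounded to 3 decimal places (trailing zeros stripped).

Answer: -19.8 -6 -10 -6

Derivation:
Executing turtle program step by step:
Start: pos=(-10,-6), heading=180, pen down
FD 9.8: (-10,-6) -> (-19.8,-6) [heading=180, draw]
RT 90: heading 180 -> 90
PD: pen down
Final: pos=(-19.8,-6), heading=90, 1 segment(s) drawn

Segment endpoints: x in {-19.8, -10}, y in {-6, -6}
xmin=-19.8, ymin=-6, xmax=-10, ymax=-6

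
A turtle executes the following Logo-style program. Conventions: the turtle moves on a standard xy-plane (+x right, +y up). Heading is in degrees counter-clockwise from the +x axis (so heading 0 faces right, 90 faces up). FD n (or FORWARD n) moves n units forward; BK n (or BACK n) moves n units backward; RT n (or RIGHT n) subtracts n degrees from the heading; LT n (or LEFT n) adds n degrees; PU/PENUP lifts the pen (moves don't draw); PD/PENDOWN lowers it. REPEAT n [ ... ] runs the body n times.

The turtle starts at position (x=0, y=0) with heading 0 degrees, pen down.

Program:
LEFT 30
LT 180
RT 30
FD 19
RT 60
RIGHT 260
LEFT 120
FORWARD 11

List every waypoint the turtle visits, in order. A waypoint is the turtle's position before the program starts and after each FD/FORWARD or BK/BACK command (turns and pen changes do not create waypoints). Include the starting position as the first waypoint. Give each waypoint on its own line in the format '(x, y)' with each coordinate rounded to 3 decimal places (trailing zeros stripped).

Answer: (0, 0)
(-19, 0)
(-8.663, -3.762)

Derivation:
Executing turtle program step by step:
Start: pos=(0,0), heading=0, pen down
LT 30: heading 0 -> 30
LT 180: heading 30 -> 210
RT 30: heading 210 -> 180
FD 19: (0,0) -> (-19,0) [heading=180, draw]
RT 60: heading 180 -> 120
RT 260: heading 120 -> 220
LT 120: heading 220 -> 340
FD 11: (-19,0) -> (-8.663,-3.762) [heading=340, draw]
Final: pos=(-8.663,-3.762), heading=340, 2 segment(s) drawn
Waypoints (3 total):
(0, 0)
(-19, 0)
(-8.663, -3.762)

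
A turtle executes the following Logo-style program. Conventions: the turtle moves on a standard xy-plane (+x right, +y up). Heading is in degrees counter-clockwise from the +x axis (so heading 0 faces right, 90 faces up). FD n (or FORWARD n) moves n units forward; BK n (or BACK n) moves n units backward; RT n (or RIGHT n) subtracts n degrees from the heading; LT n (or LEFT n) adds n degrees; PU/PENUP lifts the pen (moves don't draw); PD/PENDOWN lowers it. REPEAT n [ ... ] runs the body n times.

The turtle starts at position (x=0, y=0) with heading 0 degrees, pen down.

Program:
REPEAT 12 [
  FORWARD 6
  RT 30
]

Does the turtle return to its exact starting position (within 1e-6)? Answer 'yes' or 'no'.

Answer: yes

Derivation:
Executing turtle program step by step:
Start: pos=(0,0), heading=0, pen down
REPEAT 12 [
  -- iteration 1/12 --
  FD 6: (0,0) -> (6,0) [heading=0, draw]
  RT 30: heading 0 -> 330
  -- iteration 2/12 --
  FD 6: (6,0) -> (11.196,-3) [heading=330, draw]
  RT 30: heading 330 -> 300
  -- iteration 3/12 --
  FD 6: (11.196,-3) -> (14.196,-8.196) [heading=300, draw]
  RT 30: heading 300 -> 270
  -- iteration 4/12 --
  FD 6: (14.196,-8.196) -> (14.196,-14.196) [heading=270, draw]
  RT 30: heading 270 -> 240
  -- iteration 5/12 --
  FD 6: (14.196,-14.196) -> (11.196,-19.392) [heading=240, draw]
  RT 30: heading 240 -> 210
  -- iteration 6/12 --
  FD 6: (11.196,-19.392) -> (6,-22.392) [heading=210, draw]
  RT 30: heading 210 -> 180
  -- iteration 7/12 --
  FD 6: (6,-22.392) -> (0,-22.392) [heading=180, draw]
  RT 30: heading 180 -> 150
  -- iteration 8/12 --
  FD 6: (0,-22.392) -> (-5.196,-19.392) [heading=150, draw]
  RT 30: heading 150 -> 120
  -- iteration 9/12 --
  FD 6: (-5.196,-19.392) -> (-8.196,-14.196) [heading=120, draw]
  RT 30: heading 120 -> 90
  -- iteration 10/12 --
  FD 6: (-8.196,-14.196) -> (-8.196,-8.196) [heading=90, draw]
  RT 30: heading 90 -> 60
  -- iteration 11/12 --
  FD 6: (-8.196,-8.196) -> (-5.196,-3) [heading=60, draw]
  RT 30: heading 60 -> 30
  -- iteration 12/12 --
  FD 6: (-5.196,-3) -> (0,0) [heading=30, draw]
  RT 30: heading 30 -> 0
]
Final: pos=(0,0), heading=0, 12 segment(s) drawn

Start position: (0, 0)
Final position: (0, 0)
Distance = 0; < 1e-6 -> CLOSED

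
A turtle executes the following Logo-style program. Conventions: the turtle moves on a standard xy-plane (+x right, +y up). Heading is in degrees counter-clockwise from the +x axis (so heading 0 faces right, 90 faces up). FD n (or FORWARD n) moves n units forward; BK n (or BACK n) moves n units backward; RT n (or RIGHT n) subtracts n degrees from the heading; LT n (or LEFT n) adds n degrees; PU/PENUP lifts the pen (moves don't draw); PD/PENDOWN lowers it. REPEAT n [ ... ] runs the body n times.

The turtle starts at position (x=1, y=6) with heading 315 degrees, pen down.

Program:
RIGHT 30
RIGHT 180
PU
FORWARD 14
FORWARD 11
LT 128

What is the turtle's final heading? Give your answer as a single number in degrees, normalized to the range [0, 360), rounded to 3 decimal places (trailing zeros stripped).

Executing turtle program step by step:
Start: pos=(1,6), heading=315, pen down
RT 30: heading 315 -> 285
RT 180: heading 285 -> 105
PU: pen up
FD 14: (1,6) -> (-2.623,19.523) [heading=105, move]
FD 11: (-2.623,19.523) -> (-5.47,30.148) [heading=105, move]
LT 128: heading 105 -> 233
Final: pos=(-5.47,30.148), heading=233, 0 segment(s) drawn

Answer: 233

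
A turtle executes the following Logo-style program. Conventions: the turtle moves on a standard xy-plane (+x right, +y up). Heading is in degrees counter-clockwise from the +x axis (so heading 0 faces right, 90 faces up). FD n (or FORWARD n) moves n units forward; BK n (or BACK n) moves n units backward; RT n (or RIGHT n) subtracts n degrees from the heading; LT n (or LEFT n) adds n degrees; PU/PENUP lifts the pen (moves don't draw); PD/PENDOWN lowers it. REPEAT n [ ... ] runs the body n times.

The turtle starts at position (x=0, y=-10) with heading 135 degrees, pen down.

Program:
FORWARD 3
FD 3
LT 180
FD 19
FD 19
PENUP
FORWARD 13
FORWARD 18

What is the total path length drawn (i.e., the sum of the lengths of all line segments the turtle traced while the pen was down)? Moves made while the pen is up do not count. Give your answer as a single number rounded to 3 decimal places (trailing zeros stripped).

Answer: 44

Derivation:
Executing turtle program step by step:
Start: pos=(0,-10), heading=135, pen down
FD 3: (0,-10) -> (-2.121,-7.879) [heading=135, draw]
FD 3: (-2.121,-7.879) -> (-4.243,-5.757) [heading=135, draw]
LT 180: heading 135 -> 315
FD 19: (-4.243,-5.757) -> (9.192,-19.192) [heading=315, draw]
FD 19: (9.192,-19.192) -> (22.627,-32.627) [heading=315, draw]
PU: pen up
FD 13: (22.627,-32.627) -> (31.82,-41.82) [heading=315, move]
FD 18: (31.82,-41.82) -> (44.548,-54.548) [heading=315, move]
Final: pos=(44.548,-54.548), heading=315, 4 segment(s) drawn

Segment lengths:
  seg 1: (0,-10) -> (-2.121,-7.879), length = 3
  seg 2: (-2.121,-7.879) -> (-4.243,-5.757), length = 3
  seg 3: (-4.243,-5.757) -> (9.192,-19.192), length = 19
  seg 4: (9.192,-19.192) -> (22.627,-32.627), length = 19
Total = 44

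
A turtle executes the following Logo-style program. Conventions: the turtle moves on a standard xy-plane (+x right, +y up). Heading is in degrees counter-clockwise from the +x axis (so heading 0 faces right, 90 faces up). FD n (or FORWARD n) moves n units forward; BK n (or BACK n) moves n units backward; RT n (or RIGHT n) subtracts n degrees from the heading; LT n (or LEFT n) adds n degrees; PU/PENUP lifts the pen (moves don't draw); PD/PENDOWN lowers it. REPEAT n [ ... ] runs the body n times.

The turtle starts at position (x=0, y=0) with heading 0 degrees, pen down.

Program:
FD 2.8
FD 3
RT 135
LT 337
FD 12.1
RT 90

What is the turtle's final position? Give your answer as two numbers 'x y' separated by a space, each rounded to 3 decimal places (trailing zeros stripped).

Executing turtle program step by step:
Start: pos=(0,0), heading=0, pen down
FD 2.8: (0,0) -> (2.8,0) [heading=0, draw]
FD 3: (2.8,0) -> (5.8,0) [heading=0, draw]
RT 135: heading 0 -> 225
LT 337: heading 225 -> 202
FD 12.1: (5.8,0) -> (-5.419,-4.533) [heading=202, draw]
RT 90: heading 202 -> 112
Final: pos=(-5.419,-4.533), heading=112, 3 segment(s) drawn

Answer: -5.419 -4.533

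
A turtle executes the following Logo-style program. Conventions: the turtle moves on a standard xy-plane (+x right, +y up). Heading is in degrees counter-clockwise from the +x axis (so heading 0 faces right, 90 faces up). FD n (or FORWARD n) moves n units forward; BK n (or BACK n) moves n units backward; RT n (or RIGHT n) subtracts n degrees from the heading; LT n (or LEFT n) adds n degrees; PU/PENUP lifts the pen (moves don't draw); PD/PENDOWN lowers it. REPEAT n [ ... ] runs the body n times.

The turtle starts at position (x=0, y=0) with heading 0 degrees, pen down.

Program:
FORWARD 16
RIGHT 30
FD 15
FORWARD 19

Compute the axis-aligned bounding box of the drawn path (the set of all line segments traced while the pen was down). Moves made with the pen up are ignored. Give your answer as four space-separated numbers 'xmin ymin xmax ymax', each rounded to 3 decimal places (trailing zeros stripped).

Answer: 0 -17 45.445 0

Derivation:
Executing turtle program step by step:
Start: pos=(0,0), heading=0, pen down
FD 16: (0,0) -> (16,0) [heading=0, draw]
RT 30: heading 0 -> 330
FD 15: (16,0) -> (28.99,-7.5) [heading=330, draw]
FD 19: (28.99,-7.5) -> (45.445,-17) [heading=330, draw]
Final: pos=(45.445,-17), heading=330, 3 segment(s) drawn

Segment endpoints: x in {0, 16, 28.99, 45.445}, y in {-17, -7.5, 0}
xmin=0, ymin=-17, xmax=45.445, ymax=0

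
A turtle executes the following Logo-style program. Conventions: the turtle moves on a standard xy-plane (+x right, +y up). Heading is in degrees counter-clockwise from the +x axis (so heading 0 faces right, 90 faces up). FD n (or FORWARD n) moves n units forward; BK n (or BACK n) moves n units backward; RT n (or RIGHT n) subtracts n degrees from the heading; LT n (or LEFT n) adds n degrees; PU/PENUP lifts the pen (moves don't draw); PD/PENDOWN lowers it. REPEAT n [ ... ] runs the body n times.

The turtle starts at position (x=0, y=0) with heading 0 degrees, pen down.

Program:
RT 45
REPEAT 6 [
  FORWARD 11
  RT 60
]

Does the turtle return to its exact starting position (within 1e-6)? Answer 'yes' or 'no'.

Answer: yes

Derivation:
Executing turtle program step by step:
Start: pos=(0,0), heading=0, pen down
RT 45: heading 0 -> 315
REPEAT 6 [
  -- iteration 1/6 --
  FD 11: (0,0) -> (7.778,-7.778) [heading=315, draw]
  RT 60: heading 315 -> 255
  -- iteration 2/6 --
  FD 11: (7.778,-7.778) -> (4.931,-18.403) [heading=255, draw]
  RT 60: heading 255 -> 195
  -- iteration 3/6 --
  FD 11: (4.931,-18.403) -> (-5.694,-21.25) [heading=195, draw]
  RT 60: heading 195 -> 135
  -- iteration 4/6 --
  FD 11: (-5.694,-21.25) -> (-13.472,-13.472) [heading=135, draw]
  RT 60: heading 135 -> 75
  -- iteration 5/6 --
  FD 11: (-13.472,-13.472) -> (-10.625,-2.847) [heading=75, draw]
  RT 60: heading 75 -> 15
  -- iteration 6/6 --
  FD 11: (-10.625,-2.847) -> (0,0) [heading=15, draw]
  RT 60: heading 15 -> 315
]
Final: pos=(0,0), heading=315, 6 segment(s) drawn

Start position: (0, 0)
Final position: (0, 0)
Distance = 0; < 1e-6 -> CLOSED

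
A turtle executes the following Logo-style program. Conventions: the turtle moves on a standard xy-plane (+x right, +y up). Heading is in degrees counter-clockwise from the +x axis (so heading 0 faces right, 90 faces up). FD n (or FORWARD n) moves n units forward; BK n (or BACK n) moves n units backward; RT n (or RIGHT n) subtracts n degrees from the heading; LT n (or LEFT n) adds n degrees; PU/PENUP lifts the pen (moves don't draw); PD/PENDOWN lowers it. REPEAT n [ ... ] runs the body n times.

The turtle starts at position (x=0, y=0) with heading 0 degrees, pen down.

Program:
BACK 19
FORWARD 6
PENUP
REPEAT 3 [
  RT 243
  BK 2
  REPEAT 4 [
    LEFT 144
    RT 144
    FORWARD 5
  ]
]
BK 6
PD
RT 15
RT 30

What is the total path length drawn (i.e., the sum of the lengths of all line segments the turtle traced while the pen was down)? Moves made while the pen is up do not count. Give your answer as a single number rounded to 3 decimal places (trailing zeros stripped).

Answer: 25

Derivation:
Executing turtle program step by step:
Start: pos=(0,0), heading=0, pen down
BK 19: (0,0) -> (-19,0) [heading=0, draw]
FD 6: (-19,0) -> (-13,0) [heading=0, draw]
PU: pen up
REPEAT 3 [
  -- iteration 1/3 --
  RT 243: heading 0 -> 117
  BK 2: (-13,0) -> (-12.092,-1.782) [heading=117, move]
  REPEAT 4 [
    -- iteration 1/4 --
    LT 144: heading 117 -> 261
    RT 144: heading 261 -> 117
    FD 5: (-12.092,-1.782) -> (-14.362,2.673) [heading=117, move]
    -- iteration 2/4 --
    LT 144: heading 117 -> 261
    RT 144: heading 261 -> 117
    FD 5: (-14.362,2.673) -> (-16.632,7.128) [heading=117, move]
    -- iteration 3/4 --
    LT 144: heading 117 -> 261
    RT 144: heading 261 -> 117
    FD 5: (-16.632,7.128) -> (-18.902,11.583) [heading=117, move]
    -- iteration 4/4 --
    LT 144: heading 117 -> 261
    RT 144: heading 261 -> 117
    FD 5: (-18.902,11.583) -> (-21.172,16.038) [heading=117, move]
  ]
  -- iteration 2/3 --
  RT 243: heading 117 -> 234
  BK 2: (-21.172,16.038) -> (-19.996,17.656) [heading=234, move]
  REPEAT 4 [
    -- iteration 1/4 --
    LT 144: heading 234 -> 18
    RT 144: heading 18 -> 234
    FD 5: (-19.996,17.656) -> (-22.935,13.611) [heading=234, move]
    -- iteration 2/4 --
    LT 144: heading 234 -> 18
    RT 144: heading 18 -> 234
    FD 5: (-22.935,13.611) -> (-25.874,9.566) [heading=234, move]
    -- iteration 3/4 --
    LT 144: heading 234 -> 18
    RT 144: heading 18 -> 234
    FD 5: (-25.874,9.566) -> (-28.813,5.521) [heading=234, move]
    -- iteration 4/4 --
    LT 144: heading 234 -> 18
    RT 144: heading 18 -> 234
    FD 5: (-28.813,5.521) -> (-31.752,1.476) [heading=234, move]
  ]
  -- iteration 3/3 --
  RT 243: heading 234 -> 351
  BK 2: (-31.752,1.476) -> (-33.727,1.789) [heading=351, move]
  REPEAT 4 [
    -- iteration 1/4 --
    LT 144: heading 351 -> 135
    RT 144: heading 135 -> 351
    FD 5: (-33.727,1.789) -> (-28.789,1.007) [heading=351, move]
    -- iteration 2/4 --
    LT 144: heading 351 -> 135
    RT 144: heading 135 -> 351
    FD 5: (-28.789,1.007) -> (-23.85,0.224) [heading=351, move]
    -- iteration 3/4 --
    LT 144: heading 351 -> 135
    RT 144: heading 135 -> 351
    FD 5: (-23.85,0.224) -> (-18.912,-0.558) [heading=351, move]
    -- iteration 4/4 --
    LT 144: heading 351 -> 135
    RT 144: heading 135 -> 351
    FD 5: (-18.912,-0.558) -> (-13.974,-1.34) [heading=351, move]
  ]
]
BK 6: (-13.974,-1.34) -> (-19.9,-0.401) [heading=351, move]
PD: pen down
RT 15: heading 351 -> 336
RT 30: heading 336 -> 306
Final: pos=(-19.9,-0.401), heading=306, 2 segment(s) drawn

Segment lengths:
  seg 1: (0,0) -> (-19,0), length = 19
  seg 2: (-19,0) -> (-13,0), length = 6
Total = 25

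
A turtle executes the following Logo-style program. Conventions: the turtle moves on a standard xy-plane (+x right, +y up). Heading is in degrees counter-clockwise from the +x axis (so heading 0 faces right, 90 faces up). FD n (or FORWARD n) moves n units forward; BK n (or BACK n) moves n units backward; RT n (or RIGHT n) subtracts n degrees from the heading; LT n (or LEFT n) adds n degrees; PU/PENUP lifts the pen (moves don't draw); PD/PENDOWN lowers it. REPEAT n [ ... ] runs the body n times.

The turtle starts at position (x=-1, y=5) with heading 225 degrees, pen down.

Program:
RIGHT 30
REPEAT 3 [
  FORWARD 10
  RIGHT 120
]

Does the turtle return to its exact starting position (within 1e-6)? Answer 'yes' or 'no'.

Executing turtle program step by step:
Start: pos=(-1,5), heading=225, pen down
RT 30: heading 225 -> 195
REPEAT 3 [
  -- iteration 1/3 --
  FD 10: (-1,5) -> (-10.659,2.412) [heading=195, draw]
  RT 120: heading 195 -> 75
  -- iteration 2/3 --
  FD 10: (-10.659,2.412) -> (-8.071,12.071) [heading=75, draw]
  RT 120: heading 75 -> 315
  -- iteration 3/3 --
  FD 10: (-8.071,12.071) -> (-1,5) [heading=315, draw]
  RT 120: heading 315 -> 195
]
Final: pos=(-1,5), heading=195, 3 segment(s) drawn

Start position: (-1, 5)
Final position: (-1, 5)
Distance = 0; < 1e-6 -> CLOSED

Answer: yes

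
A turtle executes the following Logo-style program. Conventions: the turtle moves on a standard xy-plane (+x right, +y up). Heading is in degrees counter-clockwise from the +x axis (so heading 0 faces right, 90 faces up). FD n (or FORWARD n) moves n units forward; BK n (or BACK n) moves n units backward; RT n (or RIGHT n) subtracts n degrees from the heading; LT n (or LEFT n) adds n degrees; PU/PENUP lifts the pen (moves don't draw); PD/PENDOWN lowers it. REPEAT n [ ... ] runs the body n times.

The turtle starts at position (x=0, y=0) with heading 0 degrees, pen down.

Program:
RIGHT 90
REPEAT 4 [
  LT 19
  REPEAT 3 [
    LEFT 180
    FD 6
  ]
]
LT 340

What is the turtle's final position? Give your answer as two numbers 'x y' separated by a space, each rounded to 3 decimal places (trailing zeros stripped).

Answer: 2.53 2.761

Derivation:
Executing turtle program step by step:
Start: pos=(0,0), heading=0, pen down
RT 90: heading 0 -> 270
REPEAT 4 [
  -- iteration 1/4 --
  LT 19: heading 270 -> 289
  REPEAT 3 [
    -- iteration 1/3 --
    LT 180: heading 289 -> 109
    FD 6: (0,0) -> (-1.953,5.673) [heading=109, draw]
    -- iteration 2/3 --
    LT 180: heading 109 -> 289
    FD 6: (-1.953,5.673) -> (0,0) [heading=289, draw]
    -- iteration 3/3 --
    LT 180: heading 289 -> 109
    FD 6: (0,0) -> (-1.953,5.673) [heading=109, draw]
  ]
  -- iteration 2/4 --
  LT 19: heading 109 -> 128
  REPEAT 3 [
    -- iteration 1/3 --
    LT 180: heading 128 -> 308
    FD 6: (-1.953,5.673) -> (1.741,0.945) [heading=308, draw]
    -- iteration 2/3 --
    LT 180: heading 308 -> 128
    FD 6: (1.741,0.945) -> (-1.953,5.673) [heading=128, draw]
    -- iteration 3/3 --
    LT 180: heading 128 -> 308
    FD 6: (-1.953,5.673) -> (1.741,0.945) [heading=308, draw]
  ]
  -- iteration 3/4 --
  LT 19: heading 308 -> 327
  REPEAT 3 [
    -- iteration 1/3 --
    LT 180: heading 327 -> 147
    FD 6: (1.741,0.945) -> (-3.291,4.213) [heading=147, draw]
    -- iteration 2/3 --
    LT 180: heading 147 -> 327
    FD 6: (-3.291,4.213) -> (1.741,0.945) [heading=327, draw]
    -- iteration 3/3 --
    LT 180: heading 327 -> 147
    FD 6: (1.741,0.945) -> (-3.291,4.213) [heading=147, draw]
  ]
  -- iteration 4/4 --
  LT 19: heading 147 -> 166
  REPEAT 3 [
    -- iteration 1/3 --
    LT 180: heading 166 -> 346
    FD 6: (-3.291,4.213) -> (2.53,2.761) [heading=346, draw]
    -- iteration 2/3 --
    LT 180: heading 346 -> 166
    FD 6: (2.53,2.761) -> (-3.291,4.213) [heading=166, draw]
    -- iteration 3/3 --
    LT 180: heading 166 -> 346
    FD 6: (-3.291,4.213) -> (2.53,2.761) [heading=346, draw]
  ]
]
LT 340: heading 346 -> 326
Final: pos=(2.53,2.761), heading=326, 12 segment(s) drawn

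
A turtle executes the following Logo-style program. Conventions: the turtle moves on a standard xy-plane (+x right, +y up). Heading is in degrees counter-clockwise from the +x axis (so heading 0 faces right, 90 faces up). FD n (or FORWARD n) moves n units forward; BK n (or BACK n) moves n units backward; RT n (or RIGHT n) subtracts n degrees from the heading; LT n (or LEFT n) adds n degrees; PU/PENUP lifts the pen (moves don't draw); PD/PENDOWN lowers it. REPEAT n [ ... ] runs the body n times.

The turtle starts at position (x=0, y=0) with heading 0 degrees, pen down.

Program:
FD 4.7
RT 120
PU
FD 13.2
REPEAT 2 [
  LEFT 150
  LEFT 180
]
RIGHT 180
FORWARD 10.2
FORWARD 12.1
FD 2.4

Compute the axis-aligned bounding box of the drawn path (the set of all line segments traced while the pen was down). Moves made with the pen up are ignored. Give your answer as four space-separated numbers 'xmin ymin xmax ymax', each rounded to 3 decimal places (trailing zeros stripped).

Answer: 0 0 4.7 0

Derivation:
Executing turtle program step by step:
Start: pos=(0,0), heading=0, pen down
FD 4.7: (0,0) -> (4.7,0) [heading=0, draw]
RT 120: heading 0 -> 240
PU: pen up
FD 13.2: (4.7,0) -> (-1.9,-11.432) [heading=240, move]
REPEAT 2 [
  -- iteration 1/2 --
  LT 150: heading 240 -> 30
  LT 180: heading 30 -> 210
  -- iteration 2/2 --
  LT 150: heading 210 -> 0
  LT 180: heading 0 -> 180
]
RT 180: heading 180 -> 0
FD 10.2: (-1.9,-11.432) -> (8.3,-11.432) [heading=0, move]
FD 12.1: (8.3,-11.432) -> (20.4,-11.432) [heading=0, move]
FD 2.4: (20.4,-11.432) -> (22.8,-11.432) [heading=0, move]
Final: pos=(22.8,-11.432), heading=0, 1 segment(s) drawn

Segment endpoints: x in {0, 4.7}, y in {0}
xmin=0, ymin=0, xmax=4.7, ymax=0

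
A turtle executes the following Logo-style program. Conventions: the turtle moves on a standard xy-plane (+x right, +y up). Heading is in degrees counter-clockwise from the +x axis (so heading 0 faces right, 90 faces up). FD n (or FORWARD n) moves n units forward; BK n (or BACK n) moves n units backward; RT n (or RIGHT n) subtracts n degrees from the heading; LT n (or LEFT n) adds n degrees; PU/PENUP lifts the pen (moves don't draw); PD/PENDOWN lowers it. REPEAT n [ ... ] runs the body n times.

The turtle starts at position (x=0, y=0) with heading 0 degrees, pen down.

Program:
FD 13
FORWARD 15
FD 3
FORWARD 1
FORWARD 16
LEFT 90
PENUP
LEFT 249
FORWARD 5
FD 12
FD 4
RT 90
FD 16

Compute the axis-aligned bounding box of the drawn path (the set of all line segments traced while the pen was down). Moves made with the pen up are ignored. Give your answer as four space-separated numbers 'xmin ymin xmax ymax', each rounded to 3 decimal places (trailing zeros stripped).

Answer: 0 0 48 0

Derivation:
Executing turtle program step by step:
Start: pos=(0,0), heading=0, pen down
FD 13: (0,0) -> (13,0) [heading=0, draw]
FD 15: (13,0) -> (28,0) [heading=0, draw]
FD 3: (28,0) -> (31,0) [heading=0, draw]
FD 1: (31,0) -> (32,0) [heading=0, draw]
FD 16: (32,0) -> (48,0) [heading=0, draw]
LT 90: heading 0 -> 90
PU: pen up
LT 249: heading 90 -> 339
FD 5: (48,0) -> (52.668,-1.792) [heading=339, move]
FD 12: (52.668,-1.792) -> (63.871,-6.092) [heading=339, move]
FD 4: (63.871,-6.092) -> (67.605,-7.526) [heading=339, move]
RT 90: heading 339 -> 249
FD 16: (67.605,-7.526) -> (61.871,-22.463) [heading=249, move]
Final: pos=(61.871,-22.463), heading=249, 5 segment(s) drawn

Segment endpoints: x in {0, 13, 28, 31, 32, 48}, y in {0}
xmin=0, ymin=0, xmax=48, ymax=0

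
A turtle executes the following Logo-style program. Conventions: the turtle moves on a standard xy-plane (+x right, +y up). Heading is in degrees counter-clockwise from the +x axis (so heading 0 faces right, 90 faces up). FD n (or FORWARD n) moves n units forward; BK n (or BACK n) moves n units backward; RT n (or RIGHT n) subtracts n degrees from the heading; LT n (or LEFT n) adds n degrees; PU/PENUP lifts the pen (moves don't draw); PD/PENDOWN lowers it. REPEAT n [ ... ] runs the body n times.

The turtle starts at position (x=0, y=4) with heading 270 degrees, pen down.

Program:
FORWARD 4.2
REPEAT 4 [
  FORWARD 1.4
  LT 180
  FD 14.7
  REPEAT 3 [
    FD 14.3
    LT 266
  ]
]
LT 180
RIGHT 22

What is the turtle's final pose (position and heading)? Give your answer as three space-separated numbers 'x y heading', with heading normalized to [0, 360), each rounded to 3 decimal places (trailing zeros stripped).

Executing turtle program step by step:
Start: pos=(0,4), heading=270, pen down
FD 4.2: (0,4) -> (0,-0.2) [heading=270, draw]
REPEAT 4 [
  -- iteration 1/4 --
  FD 1.4: (0,-0.2) -> (0,-1.6) [heading=270, draw]
  LT 180: heading 270 -> 90
  FD 14.7: (0,-1.6) -> (0,13.1) [heading=90, draw]
  REPEAT 3 [
    -- iteration 1/3 --
    FD 14.3: (0,13.1) -> (0,27.4) [heading=90, draw]
    LT 266: heading 90 -> 356
    -- iteration 2/3 --
    FD 14.3: (0,27.4) -> (14.265,26.402) [heading=356, draw]
    LT 266: heading 356 -> 262
    -- iteration 3/3 --
    FD 14.3: (14.265,26.402) -> (12.275,12.242) [heading=262, draw]
    LT 266: heading 262 -> 168
  ]
  -- iteration 2/4 --
  FD 1.4: (12.275,12.242) -> (10.906,12.533) [heading=168, draw]
  LT 180: heading 168 -> 348
  FD 14.7: (10.906,12.533) -> (25.284,9.476) [heading=348, draw]
  REPEAT 3 [
    -- iteration 1/3 --
    FD 14.3: (25.284,9.476) -> (39.272,6.503) [heading=348, draw]
    LT 266: heading 348 -> 254
    -- iteration 2/3 --
    FD 14.3: (39.272,6.503) -> (35.33,-7.243) [heading=254, draw]
    LT 266: heading 254 -> 160
    -- iteration 3/3 --
    FD 14.3: (35.33,-7.243) -> (21.893,-2.352) [heading=160, draw]
    LT 266: heading 160 -> 66
  ]
  -- iteration 3/4 --
  FD 1.4: (21.893,-2.352) -> (22.462,-1.073) [heading=66, draw]
  LT 180: heading 66 -> 246
  FD 14.7: (22.462,-1.073) -> (16.483,-14.502) [heading=246, draw]
  REPEAT 3 [
    -- iteration 1/3 --
    FD 14.3: (16.483,-14.502) -> (10.667,-27.566) [heading=246, draw]
    LT 266: heading 246 -> 152
    -- iteration 2/3 --
    FD 14.3: (10.667,-27.566) -> (-1.959,-20.852) [heading=152, draw]
    LT 266: heading 152 -> 58
    -- iteration 3/3 --
    FD 14.3: (-1.959,-20.852) -> (5.618,-8.725) [heading=58, draw]
    LT 266: heading 58 -> 324
  ]
  -- iteration 4/4 --
  FD 1.4: (5.618,-8.725) -> (6.751,-9.548) [heading=324, draw]
  LT 180: heading 324 -> 144
  FD 14.7: (6.751,-9.548) -> (-5.142,-0.908) [heading=144, draw]
  REPEAT 3 [
    -- iteration 1/3 --
    FD 14.3: (-5.142,-0.908) -> (-16.71,7.498) [heading=144, draw]
    LT 266: heading 144 -> 50
    -- iteration 2/3 --
    FD 14.3: (-16.71,7.498) -> (-7.519,18.452) [heading=50, draw]
    LT 266: heading 50 -> 316
    -- iteration 3/3 --
    FD 14.3: (-7.519,18.452) -> (2.768,8.519) [heading=316, draw]
    LT 266: heading 316 -> 222
  ]
]
LT 180: heading 222 -> 42
RT 22: heading 42 -> 20
Final: pos=(2.768,8.519), heading=20, 21 segment(s) drawn

Answer: 2.768 8.519 20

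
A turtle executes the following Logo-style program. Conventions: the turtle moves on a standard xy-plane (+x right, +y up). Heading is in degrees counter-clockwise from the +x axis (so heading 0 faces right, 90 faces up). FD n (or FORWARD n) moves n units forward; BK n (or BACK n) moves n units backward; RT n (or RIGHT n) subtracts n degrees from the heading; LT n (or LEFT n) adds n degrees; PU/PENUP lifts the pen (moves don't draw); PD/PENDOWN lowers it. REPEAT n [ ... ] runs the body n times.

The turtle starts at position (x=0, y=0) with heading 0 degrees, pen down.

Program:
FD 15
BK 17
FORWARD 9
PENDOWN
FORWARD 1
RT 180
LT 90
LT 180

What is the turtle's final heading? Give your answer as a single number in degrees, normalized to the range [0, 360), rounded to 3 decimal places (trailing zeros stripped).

Executing turtle program step by step:
Start: pos=(0,0), heading=0, pen down
FD 15: (0,0) -> (15,0) [heading=0, draw]
BK 17: (15,0) -> (-2,0) [heading=0, draw]
FD 9: (-2,0) -> (7,0) [heading=0, draw]
PD: pen down
FD 1: (7,0) -> (8,0) [heading=0, draw]
RT 180: heading 0 -> 180
LT 90: heading 180 -> 270
LT 180: heading 270 -> 90
Final: pos=(8,0), heading=90, 4 segment(s) drawn

Answer: 90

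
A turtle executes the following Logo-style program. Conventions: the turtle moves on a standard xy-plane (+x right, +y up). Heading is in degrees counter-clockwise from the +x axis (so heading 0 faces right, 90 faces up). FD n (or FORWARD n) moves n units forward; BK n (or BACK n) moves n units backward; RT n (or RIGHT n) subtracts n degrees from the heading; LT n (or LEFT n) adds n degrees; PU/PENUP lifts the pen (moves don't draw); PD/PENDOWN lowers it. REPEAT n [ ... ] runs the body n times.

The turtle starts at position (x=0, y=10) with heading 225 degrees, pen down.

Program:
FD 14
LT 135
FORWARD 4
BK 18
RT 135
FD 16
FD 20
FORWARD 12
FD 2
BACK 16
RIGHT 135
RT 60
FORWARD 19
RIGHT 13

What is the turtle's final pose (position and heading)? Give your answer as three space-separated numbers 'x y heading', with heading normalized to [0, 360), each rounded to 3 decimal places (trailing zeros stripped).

Executing turtle program step by step:
Start: pos=(0,10), heading=225, pen down
FD 14: (0,10) -> (-9.899,0.101) [heading=225, draw]
LT 135: heading 225 -> 0
FD 4: (-9.899,0.101) -> (-5.899,0.101) [heading=0, draw]
BK 18: (-5.899,0.101) -> (-23.899,0.101) [heading=0, draw]
RT 135: heading 0 -> 225
FD 16: (-23.899,0.101) -> (-35.213,-11.213) [heading=225, draw]
FD 20: (-35.213,-11.213) -> (-49.355,-25.355) [heading=225, draw]
FD 12: (-49.355,-25.355) -> (-57.841,-33.841) [heading=225, draw]
FD 2: (-57.841,-33.841) -> (-59.255,-35.255) [heading=225, draw]
BK 16: (-59.255,-35.255) -> (-47.941,-23.941) [heading=225, draw]
RT 135: heading 225 -> 90
RT 60: heading 90 -> 30
FD 19: (-47.941,-23.941) -> (-31.487,-14.441) [heading=30, draw]
RT 13: heading 30 -> 17
Final: pos=(-31.487,-14.441), heading=17, 9 segment(s) drawn

Answer: -31.487 -14.441 17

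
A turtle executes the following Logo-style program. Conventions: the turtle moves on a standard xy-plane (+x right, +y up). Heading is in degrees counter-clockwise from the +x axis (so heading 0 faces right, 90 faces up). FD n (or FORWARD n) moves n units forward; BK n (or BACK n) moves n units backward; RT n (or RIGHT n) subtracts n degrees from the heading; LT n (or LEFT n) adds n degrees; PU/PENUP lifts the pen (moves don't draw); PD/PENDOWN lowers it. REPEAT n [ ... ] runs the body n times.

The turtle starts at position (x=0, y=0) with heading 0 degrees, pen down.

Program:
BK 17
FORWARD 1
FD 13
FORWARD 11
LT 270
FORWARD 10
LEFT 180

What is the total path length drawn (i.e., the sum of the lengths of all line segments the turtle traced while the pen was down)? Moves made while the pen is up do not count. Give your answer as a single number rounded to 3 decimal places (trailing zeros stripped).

Executing turtle program step by step:
Start: pos=(0,0), heading=0, pen down
BK 17: (0,0) -> (-17,0) [heading=0, draw]
FD 1: (-17,0) -> (-16,0) [heading=0, draw]
FD 13: (-16,0) -> (-3,0) [heading=0, draw]
FD 11: (-3,0) -> (8,0) [heading=0, draw]
LT 270: heading 0 -> 270
FD 10: (8,0) -> (8,-10) [heading=270, draw]
LT 180: heading 270 -> 90
Final: pos=(8,-10), heading=90, 5 segment(s) drawn

Segment lengths:
  seg 1: (0,0) -> (-17,0), length = 17
  seg 2: (-17,0) -> (-16,0), length = 1
  seg 3: (-16,0) -> (-3,0), length = 13
  seg 4: (-3,0) -> (8,0), length = 11
  seg 5: (8,0) -> (8,-10), length = 10
Total = 52

Answer: 52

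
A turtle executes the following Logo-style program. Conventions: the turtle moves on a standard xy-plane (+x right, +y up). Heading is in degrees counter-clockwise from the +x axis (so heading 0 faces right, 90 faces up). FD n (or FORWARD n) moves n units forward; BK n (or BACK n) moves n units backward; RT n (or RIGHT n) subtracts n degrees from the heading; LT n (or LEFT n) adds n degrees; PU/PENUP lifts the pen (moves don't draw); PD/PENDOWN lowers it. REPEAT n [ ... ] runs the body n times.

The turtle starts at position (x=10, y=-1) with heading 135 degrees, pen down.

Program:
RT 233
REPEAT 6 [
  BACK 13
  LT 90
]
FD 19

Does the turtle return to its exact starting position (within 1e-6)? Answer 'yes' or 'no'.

Answer: no

Derivation:
Executing turtle program step by step:
Start: pos=(10,-1), heading=135, pen down
RT 233: heading 135 -> 262
REPEAT 6 [
  -- iteration 1/6 --
  BK 13: (10,-1) -> (11.809,11.873) [heading=262, draw]
  LT 90: heading 262 -> 352
  -- iteration 2/6 --
  BK 13: (11.809,11.873) -> (-1.064,13.683) [heading=352, draw]
  LT 90: heading 352 -> 82
  -- iteration 3/6 --
  BK 13: (-1.064,13.683) -> (-2.873,0.809) [heading=82, draw]
  LT 90: heading 82 -> 172
  -- iteration 4/6 --
  BK 13: (-2.873,0.809) -> (10,-1) [heading=172, draw]
  LT 90: heading 172 -> 262
  -- iteration 5/6 --
  BK 13: (10,-1) -> (11.809,11.873) [heading=262, draw]
  LT 90: heading 262 -> 352
  -- iteration 6/6 --
  BK 13: (11.809,11.873) -> (-1.064,13.683) [heading=352, draw]
  LT 90: heading 352 -> 82
]
FD 19: (-1.064,13.683) -> (1.58,32.498) [heading=82, draw]
Final: pos=(1.58,32.498), heading=82, 7 segment(s) drawn

Start position: (10, -1)
Final position: (1.58, 32.498)
Distance = 34.54; >= 1e-6 -> NOT closed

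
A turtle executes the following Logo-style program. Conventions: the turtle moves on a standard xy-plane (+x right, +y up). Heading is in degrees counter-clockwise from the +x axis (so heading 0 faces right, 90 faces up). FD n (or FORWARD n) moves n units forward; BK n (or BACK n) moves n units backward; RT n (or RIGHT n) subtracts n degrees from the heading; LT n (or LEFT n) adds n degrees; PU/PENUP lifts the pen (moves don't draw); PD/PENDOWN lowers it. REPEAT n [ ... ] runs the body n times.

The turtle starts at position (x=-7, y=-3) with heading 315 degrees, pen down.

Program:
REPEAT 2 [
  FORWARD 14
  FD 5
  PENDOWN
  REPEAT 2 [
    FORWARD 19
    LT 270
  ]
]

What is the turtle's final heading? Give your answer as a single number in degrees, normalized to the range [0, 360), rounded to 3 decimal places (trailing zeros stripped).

Executing turtle program step by step:
Start: pos=(-7,-3), heading=315, pen down
REPEAT 2 [
  -- iteration 1/2 --
  FD 14: (-7,-3) -> (2.899,-12.899) [heading=315, draw]
  FD 5: (2.899,-12.899) -> (6.435,-16.435) [heading=315, draw]
  PD: pen down
  REPEAT 2 [
    -- iteration 1/2 --
    FD 19: (6.435,-16.435) -> (19.87,-29.87) [heading=315, draw]
    LT 270: heading 315 -> 225
    -- iteration 2/2 --
    FD 19: (19.87,-29.87) -> (6.435,-43.305) [heading=225, draw]
    LT 270: heading 225 -> 135
  ]
  -- iteration 2/2 --
  FD 14: (6.435,-43.305) -> (-3.464,-33.406) [heading=135, draw]
  FD 5: (-3.464,-33.406) -> (-7,-29.87) [heading=135, draw]
  PD: pen down
  REPEAT 2 [
    -- iteration 1/2 --
    FD 19: (-7,-29.87) -> (-20.435,-16.435) [heading=135, draw]
    LT 270: heading 135 -> 45
    -- iteration 2/2 --
    FD 19: (-20.435,-16.435) -> (-7,-3) [heading=45, draw]
    LT 270: heading 45 -> 315
  ]
]
Final: pos=(-7,-3), heading=315, 8 segment(s) drawn

Answer: 315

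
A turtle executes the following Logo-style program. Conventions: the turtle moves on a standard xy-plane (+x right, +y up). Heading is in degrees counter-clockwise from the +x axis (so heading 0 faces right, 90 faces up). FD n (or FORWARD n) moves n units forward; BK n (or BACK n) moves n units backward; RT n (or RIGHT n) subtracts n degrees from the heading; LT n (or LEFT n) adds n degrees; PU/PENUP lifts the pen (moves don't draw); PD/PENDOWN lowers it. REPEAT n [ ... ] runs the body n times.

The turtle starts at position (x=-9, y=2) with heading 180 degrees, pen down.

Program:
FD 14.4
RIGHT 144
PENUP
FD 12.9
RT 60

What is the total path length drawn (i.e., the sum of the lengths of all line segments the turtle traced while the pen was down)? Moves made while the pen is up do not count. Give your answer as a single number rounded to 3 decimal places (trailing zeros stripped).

Answer: 14.4

Derivation:
Executing turtle program step by step:
Start: pos=(-9,2), heading=180, pen down
FD 14.4: (-9,2) -> (-23.4,2) [heading=180, draw]
RT 144: heading 180 -> 36
PU: pen up
FD 12.9: (-23.4,2) -> (-12.964,9.582) [heading=36, move]
RT 60: heading 36 -> 336
Final: pos=(-12.964,9.582), heading=336, 1 segment(s) drawn

Segment lengths:
  seg 1: (-9,2) -> (-23.4,2), length = 14.4
Total = 14.4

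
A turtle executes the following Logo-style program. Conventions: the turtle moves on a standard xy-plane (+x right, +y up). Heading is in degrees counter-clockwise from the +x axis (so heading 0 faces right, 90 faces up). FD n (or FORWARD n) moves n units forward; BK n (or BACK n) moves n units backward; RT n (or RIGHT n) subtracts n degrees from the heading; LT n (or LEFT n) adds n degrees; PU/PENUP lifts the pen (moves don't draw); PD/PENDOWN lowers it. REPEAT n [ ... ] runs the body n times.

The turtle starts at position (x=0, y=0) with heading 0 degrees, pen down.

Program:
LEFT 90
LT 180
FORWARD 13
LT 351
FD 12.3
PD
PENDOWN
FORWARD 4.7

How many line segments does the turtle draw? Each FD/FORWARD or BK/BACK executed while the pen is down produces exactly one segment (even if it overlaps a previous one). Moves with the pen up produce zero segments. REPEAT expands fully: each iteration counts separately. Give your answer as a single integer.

Answer: 3

Derivation:
Executing turtle program step by step:
Start: pos=(0,0), heading=0, pen down
LT 90: heading 0 -> 90
LT 180: heading 90 -> 270
FD 13: (0,0) -> (0,-13) [heading=270, draw]
LT 351: heading 270 -> 261
FD 12.3: (0,-13) -> (-1.924,-25.149) [heading=261, draw]
PD: pen down
PD: pen down
FD 4.7: (-1.924,-25.149) -> (-2.659,-29.791) [heading=261, draw]
Final: pos=(-2.659,-29.791), heading=261, 3 segment(s) drawn
Segments drawn: 3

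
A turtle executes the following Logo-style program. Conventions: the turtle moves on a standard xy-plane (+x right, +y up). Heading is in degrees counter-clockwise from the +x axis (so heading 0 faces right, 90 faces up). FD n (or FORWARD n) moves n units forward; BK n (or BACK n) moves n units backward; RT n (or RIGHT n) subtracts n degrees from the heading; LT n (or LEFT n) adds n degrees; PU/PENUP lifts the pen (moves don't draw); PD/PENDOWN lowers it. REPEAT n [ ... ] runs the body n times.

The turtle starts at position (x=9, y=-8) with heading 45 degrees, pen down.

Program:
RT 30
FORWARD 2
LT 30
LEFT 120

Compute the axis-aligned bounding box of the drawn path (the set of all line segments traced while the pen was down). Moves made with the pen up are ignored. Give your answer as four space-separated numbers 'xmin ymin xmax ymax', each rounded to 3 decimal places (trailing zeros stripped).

Answer: 9 -8 10.932 -7.482

Derivation:
Executing turtle program step by step:
Start: pos=(9,-8), heading=45, pen down
RT 30: heading 45 -> 15
FD 2: (9,-8) -> (10.932,-7.482) [heading=15, draw]
LT 30: heading 15 -> 45
LT 120: heading 45 -> 165
Final: pos=(10.932,-7.482), heading=165, 1 segment(s) drawn

Segment endpoints: x in {9, 10.932}, y in {-8, -7.482}
xmin=9, ymin=-8, xmax=10.932, ymax=-7.482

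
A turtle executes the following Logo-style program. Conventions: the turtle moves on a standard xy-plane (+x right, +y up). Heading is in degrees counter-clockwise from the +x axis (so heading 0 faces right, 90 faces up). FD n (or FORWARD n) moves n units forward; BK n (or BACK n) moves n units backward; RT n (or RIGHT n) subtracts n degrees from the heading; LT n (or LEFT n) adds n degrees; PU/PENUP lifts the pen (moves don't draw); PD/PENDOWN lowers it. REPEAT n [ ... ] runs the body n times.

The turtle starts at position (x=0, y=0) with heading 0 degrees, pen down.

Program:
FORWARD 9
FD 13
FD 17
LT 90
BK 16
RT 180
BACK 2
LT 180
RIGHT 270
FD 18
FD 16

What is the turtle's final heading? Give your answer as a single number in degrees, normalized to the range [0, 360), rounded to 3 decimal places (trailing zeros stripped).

Answer: 180

Derivation:
Executing turtle program step by step:
Start: pos=(0,0), heading=0, pen down
FD 9: (0,0) -> (9,0) [heading=0, draw]
FD 13: (9,0) -> (22,0) [heading=0, draw]
FD 17: (22,0) -> (39,0) [heading=0, draw]
LT 90: heading 0 -> 90
BK 16: (39,0) -> (39,-16) [heading=90, draw]
RT 180: heading 90 -> 270
BK 2: (39,-16) -> (39,-14) [heading=270, draw]
LT 180: heading 270 -> 90
RT 270: heading 90 -> 180
FD 18: (39,-14) -> (21,-14) [heading=180, draw]
FD 16: (21,-14) -> (5,-14) [heading=180, draw]
Final: pos=(5,-14), heading=180, 7 segment(s) drawn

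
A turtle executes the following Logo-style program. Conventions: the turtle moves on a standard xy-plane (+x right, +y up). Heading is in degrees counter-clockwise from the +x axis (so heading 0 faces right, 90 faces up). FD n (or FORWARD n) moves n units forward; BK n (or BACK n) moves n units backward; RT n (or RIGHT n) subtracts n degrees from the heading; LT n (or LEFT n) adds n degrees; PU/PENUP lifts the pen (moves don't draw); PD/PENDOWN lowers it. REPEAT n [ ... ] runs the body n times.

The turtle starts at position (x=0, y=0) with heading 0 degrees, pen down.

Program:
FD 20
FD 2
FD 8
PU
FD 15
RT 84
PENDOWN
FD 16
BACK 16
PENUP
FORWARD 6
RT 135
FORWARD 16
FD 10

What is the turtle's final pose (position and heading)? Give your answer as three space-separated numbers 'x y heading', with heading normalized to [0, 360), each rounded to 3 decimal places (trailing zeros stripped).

Answer: 25.421 10.395 141

Derivation:
Executing turtle program step by step:
Start: pos=(0,0), heading=0, pen down
FD 20: (0,0) -> (20,0) [heading=0, draw]
FD 2: (20,0) -> (22,0) [heading=0, draw]
FD 8: (22,0) -> (30,0) [heading=0, draw]
PU: pen up
FD 15: (30,0) -> (45,0) [heading=0, move]
RT 84: heading 0 -> 276
PD: pen down
FD 16: (45,0) -> (46.672,-15.912) [heading=276, draw]
BK 16: (46.672,-15.912) -> (45,0) [heading=276, draw]
PU: pen up
FD 6: (45,0) -> (45.627,-5.967) [heading=276, move]
RT 135: heading 276 -> 141
FD 16: (45.627,-5.967) -> (33.193,4.102) [heading=141, move]
FD 10: (33.193,4.102) -> (25.421,10.395) [heading=141, move]
Final: pos=(25.421,10.395), heading=141, 5 segment(s) drawn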